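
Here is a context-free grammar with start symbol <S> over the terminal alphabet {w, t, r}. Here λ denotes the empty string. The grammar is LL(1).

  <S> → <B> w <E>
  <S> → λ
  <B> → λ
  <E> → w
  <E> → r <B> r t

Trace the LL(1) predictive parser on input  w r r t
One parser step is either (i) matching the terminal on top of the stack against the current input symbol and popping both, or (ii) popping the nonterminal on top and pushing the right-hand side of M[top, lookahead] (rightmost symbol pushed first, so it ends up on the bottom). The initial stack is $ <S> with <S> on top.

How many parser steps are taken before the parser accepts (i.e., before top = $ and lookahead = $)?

step 1: stack=$ <S>  input=w r r t $  — expand <S> → <B> w <E>
step 2: stack=$ <E> w <B>  input=w r r t $  — expand <B> → λ
step 3: stack=$ <E> w  input=w r r t $  — match w
step 4: stack=$ <E>  input=r r t $  — expand <E> → r <B> r t
step 5: stack=$ t r <B> r  input=r r t $  — match r
step 6: stack=$ t r <B>  input=r t $  — expand <B> → λ
step 7: stack=$ t r  input=r t $  — match r
step 8: stack=$ t  input=t $  — match t
Accept reached after 8 steps.

8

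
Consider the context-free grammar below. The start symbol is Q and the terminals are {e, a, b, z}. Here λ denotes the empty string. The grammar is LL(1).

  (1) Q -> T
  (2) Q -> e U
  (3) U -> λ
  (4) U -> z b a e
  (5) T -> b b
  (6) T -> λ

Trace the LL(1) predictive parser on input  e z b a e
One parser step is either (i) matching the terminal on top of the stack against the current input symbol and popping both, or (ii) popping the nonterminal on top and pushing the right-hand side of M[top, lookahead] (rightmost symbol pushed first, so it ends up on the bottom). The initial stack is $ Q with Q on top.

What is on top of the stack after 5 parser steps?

     Stack      Input        Action
  1  $ Q        e z b a e $  expand Q -> e U
  2  $ U e      e z b a e $  match e
  3  $ U        z b a e $    expand U -> z b a e
  4  $ e a b z  z b a e $    match z
  5  $ e a b    b a e $      match b
Stack after step 5: $ e a (top = a).

a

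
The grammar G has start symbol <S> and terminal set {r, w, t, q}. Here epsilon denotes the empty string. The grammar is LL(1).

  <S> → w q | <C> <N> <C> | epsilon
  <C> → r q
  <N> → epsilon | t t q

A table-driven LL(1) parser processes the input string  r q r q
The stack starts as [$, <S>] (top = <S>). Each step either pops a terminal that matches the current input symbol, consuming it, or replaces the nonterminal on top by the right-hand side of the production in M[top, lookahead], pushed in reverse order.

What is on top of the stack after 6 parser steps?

r

     Stack          Input      Action
  1  $ <S>          r q r q $  expand <S> → <C> <N> <C>
  2  $ <C> <N> <C>  r q r q $  expand <C> → r q
  3  $ <C> <N> q r  r q r q $  match r
  4  $ <C> <N> q    q r q $    match q
  5  $ <C> <N>      r q $      expand <N> → epsilon
  6  $ <C>          r q $      expand <C> → r q
Stack after step 6: $ q r (top = r).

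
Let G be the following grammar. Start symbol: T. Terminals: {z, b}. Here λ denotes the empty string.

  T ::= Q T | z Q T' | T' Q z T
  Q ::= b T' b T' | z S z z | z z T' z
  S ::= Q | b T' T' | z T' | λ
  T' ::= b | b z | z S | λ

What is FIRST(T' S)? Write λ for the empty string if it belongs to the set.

{λ, b, z}

FIRST(Q) = {b, z}
FIRST(T') = {λ, b, z}
FIRST(T) = {b, z}  (via Q T, T' Q z T)
FIRST(S) = {λ, b, z}  (via Q)
FIRST(T' S): take FIRST of each symbol in turn, carrying on past any symbol whose FIRST contains λ; result {λ, b, z}.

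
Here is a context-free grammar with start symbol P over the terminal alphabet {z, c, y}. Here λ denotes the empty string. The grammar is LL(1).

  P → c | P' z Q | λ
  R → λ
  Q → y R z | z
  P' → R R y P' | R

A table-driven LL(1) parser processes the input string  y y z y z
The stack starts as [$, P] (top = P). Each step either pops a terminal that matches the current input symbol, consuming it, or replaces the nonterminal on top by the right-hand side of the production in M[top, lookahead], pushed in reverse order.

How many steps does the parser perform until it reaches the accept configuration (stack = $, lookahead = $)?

      Stack           Input        Action
   1  $ P             y y z y z $  expand P → P' z Q
   2  $ Q z P'        y y z y z $  expand P' → R R y P'
   3  $ Q z P' y R R  y y z y z $  expand R → λ
   4  $ Q z P' y R    y y z y z $  expand R → λ
   5  $ Q z P' y      y y z y z $  match y
   6  $ Q z P'        y z y z $    expand P' → R R y P'
   7  $ Q z P' y R R  y z y z $    expand R → λ
   8  $ Q z P' y R    y z y z $    expand R → λ
   9  $ Q z P' y      y z y z $    match y
  10  $ Q z P'        z y z $      expand P' → R
  11  $ Q z R         z y z $      expand R → λ
  12  $ Q z           z y z $      match z
  13  $ Q             y z $        expand Q → y R z
  14  $ z R y         y z $        match y
  15  $ z R           z $          expand R → λ
  16  $ z             z $          match z
Accept reached after 16 steps.

16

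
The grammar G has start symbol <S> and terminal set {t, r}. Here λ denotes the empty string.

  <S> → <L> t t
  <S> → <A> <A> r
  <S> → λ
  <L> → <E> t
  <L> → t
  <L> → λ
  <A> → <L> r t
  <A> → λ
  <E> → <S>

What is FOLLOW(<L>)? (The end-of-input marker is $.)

{r, t}

FIRST(<S>): from <S>→<L> t t we get {r, t}; from <S>→<A> <A> r we get {r, t}; from <S>→λ we get {λ}. So FIRST(<S>) = {λ, r, t}.
FIRST(<E>): from <E>→<S> we get {λ, r, t}. So FIRST(<E>) = {λ, r, t}.
FIRST(<L>): from <L>→<E> t we get {r, t}; from <L>→t we get {t}; from <L>→λ we get {λ}. So FIRST(<L>) = {λ, r, t}.
FIRST(<A>): from <A>→<L> r t we get {r, t}; from <A>→λ we get {λ}. So FIRST(<A>) = {λ, r, t}.
FOLLOW(<S>) includes $ since <S> is the start symbol.
FOLLOW(<L>): in <S>→<L> t t, <L> is followed by t t with FIRST {t}; in <A>→<L> r t, <L> is followed by r t with FIRST {r}. Thus FOLLOW(<L>) = {r, t}.
FOLLOW(<A>): in <S>→<A> <A> r (occurrence 1), <A> is followed by <A> r with FIRST {r, t}; in <S>→<A> <A> r (occurrence 2), <A> is followed by r with FIRST {r}. Thus FOLLOW(<A>) = {r, t}.
FOLLOW(<E>): in <L>→<E> t, <E> is followed by t with FIRST {t}. Thus FOLLOW(<E>) = {t}.
FOLLOW(<S>): in <E>→<S>, the suffix after <S> is empty, so FOLLOW(<S>) ⊇ FOLLOW(<E>) = {t}. Thus FOLLOW(<S>) = {$, t}.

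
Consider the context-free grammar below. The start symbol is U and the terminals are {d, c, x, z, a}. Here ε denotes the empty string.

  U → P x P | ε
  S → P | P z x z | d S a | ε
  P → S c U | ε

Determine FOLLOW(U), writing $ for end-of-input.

FIRST(U) = {ε, c, d, x, z}  (via P x P)
FIRST(S) = {ε, c, d, z}  (via P, P z x z)
FIRST(P) = {ε, c, d, z}  (via S c U)
FOLLOW(U) includes $ since U is the start symbol.
FOLLOW(S): in S→d S a, S is followed by a with FIRST {a}; in P→S c U, S is followed by c U with FIRST {c}. Thus FOLLOW(S) = {a, c}.
FOLLOW(U): in P→S c U, the suffix after U is empty, so FOLLOW(U) ⊇ FOLLOW(P) = {$, a, c, x, z}. Thus FOLLOW(U) = {$, a, c, x, z}.
FOLLOW(P): in U→P x P (occurrence 1), P is followed by x P with FIRST {x}; in U→P x P (occurrence 2), the suffix after P is empty, so FOLLOW(P) ⊇ FOLLOW(U) = {$, a, c, x, z}; in S→P, the suffix after P is empty, so FOLLOW(P) ⊇ FOLLOW(S) = {a, c}; in S→P z x z, P is followed by z x z with FIRST {z}. Thus FOLLOW(P) = {$, a, c, x, z}.

{$, a, c, x, z}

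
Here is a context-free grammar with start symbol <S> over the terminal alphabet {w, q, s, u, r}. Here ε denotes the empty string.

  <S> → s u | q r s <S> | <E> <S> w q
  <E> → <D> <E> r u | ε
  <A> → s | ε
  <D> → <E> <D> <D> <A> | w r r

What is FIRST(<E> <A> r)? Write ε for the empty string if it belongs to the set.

FIRST(<A>): from <A>→s we get {s}; from <A>→ε we get {ε}. So FIRST(<A>) = {ε, s}.
FIRST(<S>): from <S>→s u we get {s}; from <S>→q r s <S> we get {q}; from <S>→<E> <S> w q we get {q, s, w}. So FIRST(<S>) = {q, s, w}.
FIRST(<E>): from <E>→<D> <E> r u we get {w}; from <E>→ε we get {ε}. So FIRST(<E>) = {ε, w}.
FIRST(<D>): from <D>→<E> <D> <D> <A> we get {w}; from <D>→w r r we get {w}. So FIRST(<D>) = {w}.
FIRST(<E> <A> r): take FIRST of each symbol in turn, carrying on past any symbol whose FIRST contains ε; result {r, s, w}.

{r, s, w}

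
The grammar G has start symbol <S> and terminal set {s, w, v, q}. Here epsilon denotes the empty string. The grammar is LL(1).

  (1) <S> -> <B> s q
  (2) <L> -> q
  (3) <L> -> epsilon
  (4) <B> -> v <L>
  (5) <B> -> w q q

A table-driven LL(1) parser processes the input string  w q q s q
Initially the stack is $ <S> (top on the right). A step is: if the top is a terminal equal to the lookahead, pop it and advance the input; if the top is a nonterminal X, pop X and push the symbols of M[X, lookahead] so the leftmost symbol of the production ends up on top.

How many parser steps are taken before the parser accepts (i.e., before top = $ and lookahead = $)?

step 1: stack=$ <S>  input=w q q s q $  — expand <S> -> <B> s q
step 2: stack=$ q s <B>  input=w q q s q $  — expand <B> -> w q q
step 3: stack=$ q s q q w  input=w q q s q $  — match w
step 4: stack=$ q s q q  input=q q s q $  — match q
step 5: stack=$ q s q  input=q s q $  — match q
step 6: stack=$ q s  input=s q $  — match s
step 7: stack=$ q  input=q $  — match q
Accept reached after 7 steps.

7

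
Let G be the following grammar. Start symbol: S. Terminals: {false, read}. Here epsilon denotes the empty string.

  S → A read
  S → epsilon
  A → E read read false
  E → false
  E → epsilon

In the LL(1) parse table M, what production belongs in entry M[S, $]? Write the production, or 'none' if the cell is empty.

S → epsilon

FIRST(E): from E→false we get {false}; from E→epsilon we get {epsilon}. So FIRST(E) = {epsilon, false}.
FIRST(A): from A→E read read false we get {false, read}. So FIRST(A) = {false, read}.
FIRST(S): from S→A read we get {false, read}; from S→epsilon we get {epsilon}. So FIRST(S) = {epsilon, false, read}.
FOLLOW(S) includes $ since S is the start symbol.
FOLLOW(S): S appears on no right-hand side. Thus FOLLOW(S) = {$}.
For S → A read: FIRST(A read) = {false, read}, so it goes in M[S, t] for t ∈ {false, read}.
For S → epsilon: FIRST(epsilon) = {epsilon}, so it goes in M[S, t] for t ∈ {}; since epsilon ∈ FIRST, also for every t ∈ FOLLOW(S) = {$}.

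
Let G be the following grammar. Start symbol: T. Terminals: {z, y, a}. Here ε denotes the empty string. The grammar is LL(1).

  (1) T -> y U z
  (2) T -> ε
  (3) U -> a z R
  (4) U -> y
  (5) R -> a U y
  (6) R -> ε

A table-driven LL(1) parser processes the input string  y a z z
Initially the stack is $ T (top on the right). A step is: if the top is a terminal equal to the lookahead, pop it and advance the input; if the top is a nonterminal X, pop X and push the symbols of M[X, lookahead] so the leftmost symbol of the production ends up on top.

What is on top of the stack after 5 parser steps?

R

step 1: stack=$ T  input=y a z z $  — expand T -> y U z
step 2: stack=$ z U y  input=y a z z $  — match y
step 3: stack=$ z U  input=a z z $  — expand U -> a z R
step 4: stack=$ z R z a  input=a z z $  — match a
step 5: stack=$ z R z  input=z z $  — match z
Stack after step 5: $ z R (top = R).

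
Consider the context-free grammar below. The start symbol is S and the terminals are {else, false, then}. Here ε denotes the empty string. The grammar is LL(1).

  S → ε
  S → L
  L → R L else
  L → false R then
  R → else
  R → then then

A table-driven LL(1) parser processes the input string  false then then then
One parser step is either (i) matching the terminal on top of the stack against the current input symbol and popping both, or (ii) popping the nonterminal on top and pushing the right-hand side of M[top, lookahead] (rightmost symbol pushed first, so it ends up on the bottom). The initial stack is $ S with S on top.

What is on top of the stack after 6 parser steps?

then

     Stack             Input                   Action
  1  $ S               false then then then $  expand S → L
  2  $ L               false then then then $  expand L → false R then
  3  $ then R false    false then then then $  match false
  4  $ then R          then then then $        expand R → then then
  5  $ then then then  then then then $        match then
  6  $ then then       then then $             match then
Stack after step 6: $ then (top = then).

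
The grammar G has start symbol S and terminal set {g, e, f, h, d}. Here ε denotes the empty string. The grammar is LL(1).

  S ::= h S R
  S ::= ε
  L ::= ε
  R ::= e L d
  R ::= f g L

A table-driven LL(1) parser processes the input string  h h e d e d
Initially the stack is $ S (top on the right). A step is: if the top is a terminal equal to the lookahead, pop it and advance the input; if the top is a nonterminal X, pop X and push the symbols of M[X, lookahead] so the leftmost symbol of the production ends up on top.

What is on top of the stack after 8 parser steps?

step 1: stack=$ S  input=h h e d e d $  — expand S ::= h S R
step 2: stack=$ R S h  input=h h e d e d $  — match h
step 3: stack=$ R S  input=h e d e d $  — expand S ::= h S R
step 4: stack=$ R R S h  input=h e d e d $  — match h
step 5: stack=$ R R S  input=e d e d $  — expand S ::= ε
step 6: stack=$ R R  input=e d e d $  — expand R ::= e L d
step 7: stack=$ R d L e  input=e d e d $  — match e
step 8: stack=$ R d L  input=d e d $  — expand L ::= ε
Stack after step 8: $ R d (top = d).

d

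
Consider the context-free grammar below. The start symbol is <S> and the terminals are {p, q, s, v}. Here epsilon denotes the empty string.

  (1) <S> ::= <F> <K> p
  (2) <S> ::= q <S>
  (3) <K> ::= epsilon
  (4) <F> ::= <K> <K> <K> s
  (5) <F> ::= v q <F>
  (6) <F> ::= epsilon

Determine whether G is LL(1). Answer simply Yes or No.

Yes

FIRST(<S>) = {p, q, s, v}
FIRST(<K>) = {epsilon}
FIRST(<F>) = {epsilon, s, v}
FOLLOW(<S>) = {$}
FOLLOW(<K>) = {p, s}
FOLLOW(<F>) = {p}
Each cell of M receives at most one production.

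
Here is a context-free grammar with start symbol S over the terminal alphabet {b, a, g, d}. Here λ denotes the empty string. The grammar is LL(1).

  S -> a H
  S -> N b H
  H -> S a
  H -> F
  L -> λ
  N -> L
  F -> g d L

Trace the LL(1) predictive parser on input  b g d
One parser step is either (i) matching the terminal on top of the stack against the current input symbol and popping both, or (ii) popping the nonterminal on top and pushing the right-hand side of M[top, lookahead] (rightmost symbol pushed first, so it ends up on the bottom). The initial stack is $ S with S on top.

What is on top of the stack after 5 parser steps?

F

     Stack    Input    Action
  1  $ S      b g d $  expand S -> N b H
  2  $ H b N  b g d $  expand N -> L
  3  $ H b L  b g d $  expand L -> λ
  4  $ H b    b g d $  match b
  5  $ H      g d $    expand H -> F
Stack after step 5: $ F (top = F).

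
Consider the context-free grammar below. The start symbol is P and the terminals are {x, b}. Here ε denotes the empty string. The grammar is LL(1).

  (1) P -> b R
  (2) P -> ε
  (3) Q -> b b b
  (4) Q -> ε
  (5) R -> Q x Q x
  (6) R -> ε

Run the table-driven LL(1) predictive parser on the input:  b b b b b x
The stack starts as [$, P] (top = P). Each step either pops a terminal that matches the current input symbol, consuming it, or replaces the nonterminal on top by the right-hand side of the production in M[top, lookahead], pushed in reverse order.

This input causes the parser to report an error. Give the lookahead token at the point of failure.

step 1: stack=$ P  input=b b b b b x $  — expand P -> b R
step 2: stack=$ R b  input=b b b b b x $  — match b
step 3: stack=$ R  input=b b b b x $  — expand R -> Q x Q x
step 4: stack=$ x Q x Q  input=b b b b x $  — expand Q -> b b b
step 5: stack=$ x Q x b b b  input=b b b b x $  — match b
step 6: stack=$ x Q x b b  input=b b b x $  — match b
step 7: stack=$ x Q x b  input=b b x $  — match b
step 8: stack=$ x Q x  input=b x $  — error: top is terminal x but lookahead is b

b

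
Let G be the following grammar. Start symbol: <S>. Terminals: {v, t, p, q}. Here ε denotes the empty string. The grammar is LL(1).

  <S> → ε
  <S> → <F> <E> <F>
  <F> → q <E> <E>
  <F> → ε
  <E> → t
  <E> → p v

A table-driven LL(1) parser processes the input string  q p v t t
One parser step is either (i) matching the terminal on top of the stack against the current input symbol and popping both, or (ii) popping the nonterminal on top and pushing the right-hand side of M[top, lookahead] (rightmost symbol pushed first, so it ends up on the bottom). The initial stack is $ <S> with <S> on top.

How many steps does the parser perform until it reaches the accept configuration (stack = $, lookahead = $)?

11

      Stack                Input        Action
   1  $ <S>                q p v t t $  expand <S> → <F> <E> <F>
   2  $ <F> <E> <F>        q p v t t $  expand <F> → q <E> <E>
   3  $ <F> <E> <E> <E> q  q p v t t $  match q
   4  $ <F> <E> <E> <E>    p v t t $    expand <E> → p v
   5  $ <F> <E> <E> v p    p v t t $    match p
   6  $ <F> <E> <E> v      v t t $      match v
   7  $ <F> <E> <E>        t t $        expand <E> → t
   8  $ <F> <E> t          t t $        match t
   9  $ <F> <E>            t $          expand <E> → t
  10  $ <F> t              t $          match t
  11  $ <F>                $            expand <F> → ε
Accept reached after 11 steps.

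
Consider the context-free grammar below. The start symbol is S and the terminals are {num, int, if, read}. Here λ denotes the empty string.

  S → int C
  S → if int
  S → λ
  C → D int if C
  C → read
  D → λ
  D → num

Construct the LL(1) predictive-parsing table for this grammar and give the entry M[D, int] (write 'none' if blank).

FIRST(S): from S→int C we get {int}; from S→if int we get {if}; from S→λ we get {λ}. So FIRST(S) = {λ, if, int}.
FIRST(D): from D→λ we get {λ}; from D→num we get {num}. So FIRST(D) = {λ, num}.
FIRST(C): from C→D int if C we get {int, num}; from C→read we get {read}. So FIRST(C) = {int, num, read}.
FOLLOW(S) includes $ since S is the start symbol.
FOLLOW(D): in C→D int if C, D is followed by int if C with FIRST {int}. Thus FOLLOW(D) = {int}.
For D → λ: FIRST(λ) = {λ}, so it goes in M[D, t] for t ∈ {}; since λ ∈ FIRST, also for every t ∈ FOLLOW(D) = {int}.
For D → num: FIRST(num) = {num}, so it goes in M[D, t] for t ∈ {num}.

D → λ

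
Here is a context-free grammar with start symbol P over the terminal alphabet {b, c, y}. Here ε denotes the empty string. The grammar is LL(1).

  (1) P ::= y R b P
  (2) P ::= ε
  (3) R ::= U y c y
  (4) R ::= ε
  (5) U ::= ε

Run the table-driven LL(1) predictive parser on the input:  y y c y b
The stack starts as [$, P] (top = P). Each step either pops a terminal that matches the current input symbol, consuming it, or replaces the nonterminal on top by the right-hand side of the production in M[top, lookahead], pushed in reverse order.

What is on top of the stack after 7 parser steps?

b

step 1: stack=$ P  input=y y c y b $  — expand P ::= y R b P
step 2: stack=$ P b R y  input=y y c y b $  — match y
step 3: stack=$ P b R  input=y c y b $  — expand R ::= U y c y
step 4: stack=$ P b y c y U  input=y c y b $  — expand U ::= ε
step 5: stack=$ P b y c y  input=y c y b $  — match y
step 6: stack=$ P b y c  input=c y b $  — match c
step 7: stack=$ P b y  input=y b $  — match y
Stack after step 7: $ P b (top = b).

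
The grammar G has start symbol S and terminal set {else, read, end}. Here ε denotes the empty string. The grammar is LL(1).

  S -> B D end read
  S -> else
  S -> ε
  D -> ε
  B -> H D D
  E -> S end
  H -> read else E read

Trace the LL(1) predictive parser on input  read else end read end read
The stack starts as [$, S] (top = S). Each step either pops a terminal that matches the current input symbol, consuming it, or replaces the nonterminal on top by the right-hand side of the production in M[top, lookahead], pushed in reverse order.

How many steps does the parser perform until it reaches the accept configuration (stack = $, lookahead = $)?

14

      Stack                              Input                          Action
   1  $ S                                read else end read end read $  expand S -> B D end read
   2  $ read end D B                     read else end read end read $  expand B -> H D D
   3  $ read end D D D H                 read else end read end read $  expand H -> read else E read
   4  $ read end D D D read E else read  read else end read end read $  match read
   5  $ read end D D D read E else       else end read end read $       match else
   6  $ read end D D D read E            end read end read $            expand E -> S end
   7  $ read end D D D read end S        end read end read $            expand S -> ε
   8  $ read end D D D read end          end read end read $            match end
   9  $ read end D D D read              read end read $                match read
  10  $ read end D D D                   end read $                     expand D -> ε
  11  $ read end D D                     end read $                     expand D -> ε
  12  $ read end D                       end read $                     expand D -> ε
  13  $ read end                         end read $                     match end
  14  $ read                             read $                         match read
Accept reached after 14 steps.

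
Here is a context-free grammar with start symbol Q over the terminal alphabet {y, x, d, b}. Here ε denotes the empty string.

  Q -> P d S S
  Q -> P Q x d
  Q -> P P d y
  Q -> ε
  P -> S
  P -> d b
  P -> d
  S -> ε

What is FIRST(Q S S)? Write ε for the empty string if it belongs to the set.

FIRST(S): from S->ε we get {ε}. So FIRST(S) = {ε}.
FIRST(P): from P->S we get {ε}; from P->d b we get {d}; from P->d we get {d}. So FIRST(P) = {ε, d}.
FIRST(Q): from Q->P d S S we get {d}; from Q->P Q x d we get {d, x}; from Q->P P d y we get {d}; from Q->ε we get {ε}. So FIRST(Q) = {ε, d, x}.
FIRST(Q S S): take FIRST of each symbol in turn, carrying on past any symbol whose FIRST contains ε; result {ε, d, x}.

{ε, d, x}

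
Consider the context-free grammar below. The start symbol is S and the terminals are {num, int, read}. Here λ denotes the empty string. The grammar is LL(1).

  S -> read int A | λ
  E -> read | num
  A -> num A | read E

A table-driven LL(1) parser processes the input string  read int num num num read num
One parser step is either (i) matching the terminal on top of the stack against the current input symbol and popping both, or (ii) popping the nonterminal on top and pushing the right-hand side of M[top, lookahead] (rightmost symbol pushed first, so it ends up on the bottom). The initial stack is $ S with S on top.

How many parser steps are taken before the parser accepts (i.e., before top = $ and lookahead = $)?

13

step 1: stack=$ S  input=read int num num num read num $  — expand S -> read int A
step 2: stack=$ A int read  input=read int num num num read num $  — match read
step 3: stack=$ A int  input=int num num num read num $  — match int
step 4: stack=$ A  input=num num num read num $  — expand A -> num A
step 5: stack=$ A num  input=num num num read num $  — match num
step 6: stack=$ A  input=num num read num $  — expand A -> num A
step 7: stack=$ A num  input=num num read num $  — match num
step 8: stack=$ A  input=num read num $  — expand A -> num A
step 9: stack=$ A num  input=num read num $  — match num
step 10: stack=$ A  input=read num $  — expand A -> read E
step 11: stack=$ E read  input=read num $  — match read
step 12: stack=$ E  input=num $  — expand E -> num
step 13: stack=$ num  input=num $  — match num
Accept reached after 13 steps.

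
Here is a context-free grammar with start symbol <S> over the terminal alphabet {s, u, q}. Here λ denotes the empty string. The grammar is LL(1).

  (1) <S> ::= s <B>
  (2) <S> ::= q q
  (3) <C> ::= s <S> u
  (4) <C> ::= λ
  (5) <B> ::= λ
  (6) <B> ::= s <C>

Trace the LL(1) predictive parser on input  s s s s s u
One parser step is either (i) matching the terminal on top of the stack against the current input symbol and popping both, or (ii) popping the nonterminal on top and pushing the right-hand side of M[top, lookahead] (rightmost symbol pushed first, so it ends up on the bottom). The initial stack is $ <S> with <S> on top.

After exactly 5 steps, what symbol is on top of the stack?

s

step 1: stack=$ <S>  input=s s s s s u $  — expand <S> ::= s <B>
step 2: stack=$ <B> s  input=s s s s s u $  — match s
step 3: stack=$ <B>  input=s s s s u $  — expand <B> ::= s <C>
step 4: stack=$ <C> s  input=s s s s u $  — match s
step 5: stack=$ <C>  input=s s s u $  — expand <C> ::= s <S> u
Stack after step 5: $ u <S> s (top = s).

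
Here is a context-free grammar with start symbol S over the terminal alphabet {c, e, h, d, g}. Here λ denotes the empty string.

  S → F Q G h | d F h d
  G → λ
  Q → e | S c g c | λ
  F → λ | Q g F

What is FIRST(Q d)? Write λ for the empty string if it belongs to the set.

{d, e, g, h}

FIRST(G) = {λ}
FIRST(S) = {d, e, g, h}  (via F Q G h)
FIRST(Q) = {λ, d, e, g, h}  (via S c g c)
FIRST(F) = {λ, d, e, g, h}  (via Q g F)
FIRST(Q d): take FIRST of each symbol in turn, carrying on past any symbol whose FIRST contains λ; result {d, e, g, h}.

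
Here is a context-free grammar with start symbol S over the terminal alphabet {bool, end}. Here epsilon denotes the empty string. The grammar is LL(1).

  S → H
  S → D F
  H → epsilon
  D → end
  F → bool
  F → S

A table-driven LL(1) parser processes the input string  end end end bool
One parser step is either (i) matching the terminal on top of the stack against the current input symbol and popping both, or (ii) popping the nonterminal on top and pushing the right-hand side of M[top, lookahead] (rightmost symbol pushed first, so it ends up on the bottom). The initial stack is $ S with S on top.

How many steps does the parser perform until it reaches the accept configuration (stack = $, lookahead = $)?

13

      Stack    Input               Action
   1  $ S      end end end bool $  expand S → D F
   2  $ F D    end end end bool $  expand D → end
   3  $ F end  end end end bool $  match end
   4  $ F      end end bool $      expand F → S
   5  $ S      end end bool $      expand S → D F
   6  $ F D    end end bool $      expand D → end
   7  $ F end  end end bool $      match end
   8  $ F      end bool $          expand F → S
   9  $ S      end bool $          expand S → D F
  10  $ F D    end bool $          expand D → end
  11  $ F end  end bool $          match end
  12  $ F      bool $              expand F → bool
  13  $ bool   bool $              match bool
Accept reached after 13 steps.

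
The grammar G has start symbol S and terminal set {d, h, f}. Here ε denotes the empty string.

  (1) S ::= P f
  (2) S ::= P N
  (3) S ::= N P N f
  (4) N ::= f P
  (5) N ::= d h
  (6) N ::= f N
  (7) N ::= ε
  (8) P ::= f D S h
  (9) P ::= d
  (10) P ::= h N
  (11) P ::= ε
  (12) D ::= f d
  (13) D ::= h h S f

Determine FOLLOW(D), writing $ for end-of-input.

{d, f, h}

FIRST(N): from N::=f P we get {f}; from N::=d h we get {d}; from N::=f N we get {f}; from N::=ε we get {ε}. So FIRST(N) = {ε, d, f}.
FIRST(P): from P::=f D S h we get {f}; from P::=d we get {d}; from P::=h N we get {h}; from P::=ε we get {ε}. So FIRST(P) = {ε, d, f, h}.
FIRST(D): from D::=f d we get {f}; from D::=h h S f we get {h}. So FIRST(D) = {f, h}.
FIRST(S): from S::=P f we get {d, f, h}; from S::=P N we get {ε, d, f, h}; from S::=N P N f we get {d, f, h}. So FIRST(S) = {ε, d, f, h}.
FOLLOW(S) includes $ since S is the start symbol.
FOLLOW(S): in P::=f D S h, S is followed by h with FIRST {h}; in D::=h h S f, S is followed by f with FIRST {f}. Thus FOLLOW(S) = {$, f, h}.
FOLLOW(D): in P::=f D S h, D is followed by S h with FIRST {d, f, h}. Thus FOLLOW(D) = {d, f, h}.
FOLLOW(N): in S::=P N, the suffix after N is empty, so FOLLOW(N) ⊇ FOLLOW(S) = {$, f, h}; in S::=N P N f (occurrence 1), N is followed by P N f with FIRST {d, f, h}; in S::=N P N f (occurrence 2), N is followed by f with FIRST {f}; in N::=f N, the suffix after N is empty (adds nothing new); in P::=h N, the suffix after N is empty, so FOLLOW(N) ⊇ FOLLOW(P) = {$, d, f, h}. Thus FOLLOW(N) = {$, d, f, h}.
FOLLOW(P): in S::=P f, P is followed by f with FIRST {f}; in S::=P N, P is followed by N with FIRST {ε, d, f}; in S::=P N, the suffix after P is nullable, so FOLLOW(P) ⊇ FOLLOW(S) = {$, f, h}; in S::=N P N f, P is followed by N f with FIRST {d, f}; in N::=f P, the suffix after P is empty, so FOLLOW(P) ⊇ FOLLOW(N) = {$, d, f, h}. Thus FOLLOW(P) = {$, d, f, h}.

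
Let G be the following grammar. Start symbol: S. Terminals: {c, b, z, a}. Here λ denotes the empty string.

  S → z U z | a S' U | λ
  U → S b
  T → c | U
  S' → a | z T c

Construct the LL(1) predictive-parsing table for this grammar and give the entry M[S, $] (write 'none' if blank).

S → λ

FIRST(S): from S→z U z we get {z}; from S→a S' U we get {a}; from S→λ we get {λ}. So FIRST(S) = {λ, a, z}.
FIRST(S'): from S'→a we get {a}; from S'→z T c we get {z}. So FIRST(S') = {a, z}.
FIRST(U): from U→S b we get {a, b, z}. So FIRST(U) = {a, b, z}.
FIRST(T): from T→c we get {c}; from T→U we get {a, b, z}. So FIRST(T) = {a, b, c, z}.
FOLLOW(S) includes $ since S is the start symbol.
FOLLOW(S): in U→S b, S is followed by b with FIRST {b}. Thus FOLLOW(S) = {$, b}.
For S → z U z: FIRST(z U z) = {z}, so it goes in M[S, t] for t ∈ {z}.
For S → a S' U: FIRST(a S' U) = {a}, so it goes in M[S, t] for t ∈ {a}.
For S → λ: FIRST(λ) = {λ}, so it goes in M[S, t] for t ∈ {}; since λ ∈ FIRST, also for every t ∈ FOLLOW(S) = {$, b}.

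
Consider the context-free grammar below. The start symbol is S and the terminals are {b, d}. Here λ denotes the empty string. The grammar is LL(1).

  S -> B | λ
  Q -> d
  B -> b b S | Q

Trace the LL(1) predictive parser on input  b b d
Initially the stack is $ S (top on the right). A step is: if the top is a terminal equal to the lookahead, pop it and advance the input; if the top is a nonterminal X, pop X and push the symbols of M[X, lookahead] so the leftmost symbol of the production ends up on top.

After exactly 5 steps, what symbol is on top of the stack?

B

step 1: stack=$ S  input=b b d $  — expand S -> B
step 2: stack=$ B  input=b b d $  — expand B -> b b S
step 3: stack=$ S b b  input=b b d $  — match b
step 4: stack=$ S b  input=b d $  — match b
step 5: stack=$ S  input=d $  — expand S -> B
Stack after step 5: $ B (top = B).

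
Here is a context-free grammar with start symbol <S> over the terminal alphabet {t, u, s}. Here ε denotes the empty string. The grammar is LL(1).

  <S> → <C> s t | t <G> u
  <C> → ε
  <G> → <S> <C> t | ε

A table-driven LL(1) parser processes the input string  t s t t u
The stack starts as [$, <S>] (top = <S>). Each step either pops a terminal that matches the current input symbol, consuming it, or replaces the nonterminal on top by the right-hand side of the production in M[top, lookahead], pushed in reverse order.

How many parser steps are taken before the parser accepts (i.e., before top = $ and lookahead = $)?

10

      Stack              Input        Action
   1  $ <S>              t s t t u $  expand <S> → t <G> u
   2  $ u <G> t          t s t t u $  match t
   3  $ u <G>            s t t u $    expand <G> → <S> <C> t
   4  $ u t <C> <S>      s t t u $    expand <S> → <C> s t
   5  $ u t <C> t s <C>  s t t u $    expand <C> → ε
   6  $ u t <C> t s      s t t u $    match s
   7  $ u t <C> t        t t u $      match t
   8  $ u t <C>          t u $        expand <C> → ε
   9  $ u t              t u $        match t
  10  $ u                u $          match u
Accept reached after 10 steps.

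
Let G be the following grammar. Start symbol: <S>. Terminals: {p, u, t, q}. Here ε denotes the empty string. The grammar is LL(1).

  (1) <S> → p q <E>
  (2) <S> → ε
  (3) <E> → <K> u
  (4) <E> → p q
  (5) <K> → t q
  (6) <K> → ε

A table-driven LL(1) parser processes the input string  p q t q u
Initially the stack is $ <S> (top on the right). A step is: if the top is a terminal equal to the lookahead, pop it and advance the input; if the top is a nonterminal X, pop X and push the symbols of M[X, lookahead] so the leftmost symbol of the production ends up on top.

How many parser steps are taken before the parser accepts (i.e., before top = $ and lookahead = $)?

step 1: stack=$ <S>  input=p q t q u $  — expand <S> → p q <E>
step 2: stack=$ <E> q p  input=p q t q u $  — match p
step 3: stack=$ <E> q  input=q t q u $  — match q
step 4: stack=$ <E>  input=t q u $  — expand <E> → <K> u
step 5: stack=$ u <K>  input=t q u $  — expand <K> → t q
step 6: stack=$ u q t  input=t q u $  — match t
step 7: stack=$ u q  input=q u $  — match q
step 8: stack=$ u  input=u $  — match u
Accept reached after 8 steps.

8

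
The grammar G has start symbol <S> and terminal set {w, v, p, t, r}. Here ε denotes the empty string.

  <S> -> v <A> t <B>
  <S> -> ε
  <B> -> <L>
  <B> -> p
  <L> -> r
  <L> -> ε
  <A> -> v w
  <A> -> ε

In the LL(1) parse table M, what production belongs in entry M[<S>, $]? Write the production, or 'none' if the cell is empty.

<S> -> ε

FIRST(<S>): from <S>->v <A> t <B> we get {v}; from <S>->ε we get {ε}. So FIRST(<S>) = {ε, v}.
FIRST(<L>): from <L>->r we get {r}; from <L>->ε we get {ε}. So FIRST(<L>) = {ε, r}.
FIRST(<A>): from <A>->v w we get {v}; from <A>->ε we get {ε}. So FIRST(<A>) = {ε, v}.
FIRST(<B>): from <B>-><L> we get {ε, r}; from <B>->p we get {p}. So FIRST(<B>) = {ε, p, r}.
FOLLOW(<S>) includes $ since <S> is the start symbol.
FOLLOW(<S>): <S> appears on no right-hand side. Thus FOLLOW(<S>) = {$}.
For <S> -> v <A> t <B>: FIRST(v <A> t <B>) = {v}, so it goes in M[<S>, t] for t ∈ {v}.
For <S> -> ε: FIRST(ε) = {ε}, so it goes in M[<S>, t] for t ∈ {}; since ε ∈ FIRST, also for every t ∈ FOLLOW(<S>) = {$}.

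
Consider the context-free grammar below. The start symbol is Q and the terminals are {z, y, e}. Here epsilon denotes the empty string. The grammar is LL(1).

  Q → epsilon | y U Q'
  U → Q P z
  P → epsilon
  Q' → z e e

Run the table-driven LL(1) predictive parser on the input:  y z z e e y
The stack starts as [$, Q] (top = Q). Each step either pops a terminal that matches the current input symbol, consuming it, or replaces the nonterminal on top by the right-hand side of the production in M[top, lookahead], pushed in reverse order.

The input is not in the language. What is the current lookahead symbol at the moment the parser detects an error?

      Stack       Input          Action
   1  $ Q         y z z e e y $  expand Q → y U Q'
   2  $ Q' U y    y z z e e y $  match y
   3  $ Q' U      z z e e y $    expand U → Q P z
   4  $ Q' z P Q  z z e e y $    expand Q → epsilon
   5  $ Q' z P    z z e e y $    expand P → epsilon
   6  $ Q' z      z z e e y $    match z
   7  $ Q'        z e e y $      expand Q' → z e e
   8  $ e e z     z e e y $      match z
   9  $ e e       e e y $        match e
  10  $ e         e y $          match e
  11  $           y $            error: stack empty but input remains

y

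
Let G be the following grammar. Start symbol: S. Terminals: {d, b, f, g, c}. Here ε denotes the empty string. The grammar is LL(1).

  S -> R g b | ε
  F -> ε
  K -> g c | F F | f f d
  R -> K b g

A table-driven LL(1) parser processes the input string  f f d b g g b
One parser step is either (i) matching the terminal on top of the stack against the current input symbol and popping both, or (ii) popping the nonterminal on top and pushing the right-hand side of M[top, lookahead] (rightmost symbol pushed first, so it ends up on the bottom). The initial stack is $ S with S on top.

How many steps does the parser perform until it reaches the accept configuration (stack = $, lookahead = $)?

step 1: stack=$ S  input=f f d b g g b $  — expand S -> R g b
step 2: stack=$ b g R  input=f f d b g g b $  — expand R -> K b g
step 3: stack=$ b g g b K  input=f f d b g g b $  — expand K -> f f d
step 4: stack=$ b g g b d f f  input=f f d b g g b $  — match f
step 5: stack=$ b g g b d f  input=f d b g g b $  — match f
step 6: stack=$ b g g b d  input=d b g g b $  — match d
step 7: stack=$ b g g b  input=b g g b $  — match b
step 8: stack=$ b g g  input=g g b $  — match g
step 9: stack=$ b g  input=g b $  — match g
step 10: stack=$ b  input=b $  — match b
Accept reached after 10 steps.

10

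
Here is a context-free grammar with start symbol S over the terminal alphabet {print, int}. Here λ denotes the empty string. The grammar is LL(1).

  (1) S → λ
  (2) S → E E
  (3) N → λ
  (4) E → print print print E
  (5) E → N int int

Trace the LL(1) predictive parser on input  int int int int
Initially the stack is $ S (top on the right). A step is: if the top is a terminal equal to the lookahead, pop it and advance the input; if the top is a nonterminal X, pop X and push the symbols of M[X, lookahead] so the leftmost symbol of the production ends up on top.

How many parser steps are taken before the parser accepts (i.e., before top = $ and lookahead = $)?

9

step 1: stack=$ S  input=int int int int $  — expand S → E E
step 2: stack=$ E E  input=int int int int $  — expand E → N int int
step 3: stack=$ E int int N  input=int int int int $  — expand N → λ
step 4: stack=$ E int int  input=int int int int $  — match int
step 5: stack=$ E int  input=int int int $  — match int
step 6: stack=$ E  input=int int $  — expand E → N int int
step 7: stack=$ int int N  input=int int $  — expand N → λ
step 8: stack=$ int int  input=int int $  — match int
step 9: stack=$ int  input=int $  — match int
Accept reached after 9 steps.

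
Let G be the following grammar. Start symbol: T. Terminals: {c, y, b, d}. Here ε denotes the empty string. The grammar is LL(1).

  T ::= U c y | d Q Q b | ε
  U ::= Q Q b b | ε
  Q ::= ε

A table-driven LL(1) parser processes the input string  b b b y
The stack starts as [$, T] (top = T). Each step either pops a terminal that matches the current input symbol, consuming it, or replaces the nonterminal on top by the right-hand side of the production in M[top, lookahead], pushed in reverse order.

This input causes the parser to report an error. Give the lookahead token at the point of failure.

     Stack          Input      Action
  1  $ T            b b b y $  expand T ::= U c y
  2  $ y c U        b b b y $  expand U ::= Q Q b b
  3  $ y c b b Q Q  b b b y $  expand Q ::= ε
  4  $ y c b b Q    b b b y $  expand Q ::= ε
  5  $ y c b b      b b b y $  match b
  6  $ y c b        b b y $    match b
  7  $ y c          b y $      error: top is terminal c but lookahead is b

b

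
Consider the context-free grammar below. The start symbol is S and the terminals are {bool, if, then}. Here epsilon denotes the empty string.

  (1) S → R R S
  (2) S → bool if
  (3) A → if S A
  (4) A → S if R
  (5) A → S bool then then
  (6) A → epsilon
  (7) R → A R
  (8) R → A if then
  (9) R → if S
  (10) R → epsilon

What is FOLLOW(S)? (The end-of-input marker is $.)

FIRST(S): from S→R R S we get {bool, if}; from S→bool if we get {bool}. So FIRST(S) = {bool, if}.
FIRST(A): from A→if S A we get {if}; from A→S if R we get {bool, if}; from A→S bool then then we get {bool, if}; from A→epsilon we get {epsilon}. So FIRST(A) = {epsilon, bool, if}.
FIRST(R): from R→A R we get {epsilon, bool, if}; from R→A if then we get {bool, if}; from R→if S we get {if}; from R→epsilon we get {epsilon}. So FIRST(R) = {epsilon, bool, if}.
FOLLOW(S) includes $ since S is the start symbol.
FOLLOW(S): in S→R R S, the suffix after S is empty (adds nothing new); in A→if S A, S is followed by A with FIRST {epsilon, bool, if}; in A→if S A, the suffix after S is nullable, so FOLLOW(S) ⊇ FOLLOW(A) = {bool, if}; in A→S if R, S is followed by if R with FIRST {if}; in A→S bool then then, S is followed by bool then then with FIRST {bool}; in R→if S, the suffix after S is empty, so FOLLOW(S) ⊇ FOLLOW(R) = {bool, if}. Thus FOLLOW(S) = {$, bool, if}.
FOLLOW(A): in A→if S A, the suffix after A is empty (adds nothing new); in R→A R, A is followed by R with FIRST {epsilon, bool, if}; in R→A R, the suffix after A is nullable, so FOLLOW(A) ⊇ FOLLOW(R) = {bool, if}; in R→A if then, A is followed by if then with FIRST {if}. Thus FOLLOW(A) = {bool, if}.
FOLLOW(R): in S→R R S (occurrence 1), R is followed by R S with FIRST {bool, if}; in S→R R S (occurrence 2), R is followed by S with FIRST {bool, if}; in A→S if R, the suffix after R is empty, so FOLLOW(R) ⊇ FOLLOW(A) = {bool, if}; in R→A R, the suffix after R is empty (adds nothing new). Thus FOLLOW(R) = {bool, if}.

{$, bool, if}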